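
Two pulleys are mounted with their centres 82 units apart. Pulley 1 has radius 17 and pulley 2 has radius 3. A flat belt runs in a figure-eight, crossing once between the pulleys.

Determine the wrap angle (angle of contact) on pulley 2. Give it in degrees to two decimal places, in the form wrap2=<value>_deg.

crossed belt: β = asin((r1+r2)/C) = asin(20/82) = 14.1170°
wrap1 = wrap2 = π + 2β = 208.2340°

wrap2=208.23_deg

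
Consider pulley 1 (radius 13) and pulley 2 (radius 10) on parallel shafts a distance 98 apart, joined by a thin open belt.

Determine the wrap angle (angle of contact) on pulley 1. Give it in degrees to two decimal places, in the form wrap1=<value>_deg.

open belt: β = asin((r2−r1)/C) = asin(-3/98) = -1.7542°
wrap1 = π − 2β = 183.5085°
wrap2 = π + 2β = 176.4915°

wrap1=183.51_deg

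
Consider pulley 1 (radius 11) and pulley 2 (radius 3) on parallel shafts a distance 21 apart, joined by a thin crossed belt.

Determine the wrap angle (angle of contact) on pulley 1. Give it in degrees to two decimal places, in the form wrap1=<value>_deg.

wrap1=263.62_deg

crossed belt: β = asin((r1+r2)/C) = asin(14/21) = 41.8103°
wrap1 = wrap2 = π + 2β = 263.6206°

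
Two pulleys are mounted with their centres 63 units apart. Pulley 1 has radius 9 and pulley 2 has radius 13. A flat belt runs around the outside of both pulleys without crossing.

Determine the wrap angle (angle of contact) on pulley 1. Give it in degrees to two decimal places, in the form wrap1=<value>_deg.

wrap1=172.72_deg

open belt: β = asin((r2−r1)/C) = asin(4/63) = 3.6403°
wrap1 = π − 2β = 172.7194°
wrap2 = π + 2β = 187.2806°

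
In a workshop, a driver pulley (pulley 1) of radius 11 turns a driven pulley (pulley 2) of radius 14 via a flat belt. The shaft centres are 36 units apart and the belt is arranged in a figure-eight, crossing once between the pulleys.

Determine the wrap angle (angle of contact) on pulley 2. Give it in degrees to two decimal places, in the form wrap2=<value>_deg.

wrap2=267.97_deg

crossed belt: β = asin((r1+r2)/C) = asin(25/36) = 43.9830°
wrap1 = wrap2 = π + 2β = 267.9659°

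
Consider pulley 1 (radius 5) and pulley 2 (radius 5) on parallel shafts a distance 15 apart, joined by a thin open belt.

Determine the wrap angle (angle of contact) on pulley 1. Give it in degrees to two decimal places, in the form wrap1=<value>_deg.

wrap1=180.00_deg

open belt: β = asin((r2−r1)/C) = asin(0/15) = 0.0000°
wrap1 = π − 2β = 180.0000°
wrap2 = π + 2β = 180.0000°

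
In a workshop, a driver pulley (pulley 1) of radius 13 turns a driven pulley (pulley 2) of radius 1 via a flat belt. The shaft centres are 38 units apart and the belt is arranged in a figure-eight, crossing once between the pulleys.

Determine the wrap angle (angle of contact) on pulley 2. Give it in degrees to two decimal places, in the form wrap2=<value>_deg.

wrap2=223.24_deg

crossed belt: β = asin((r1+r2)/C) = asin(14/38) = 21.6183°
wrap1 = wrap2 = π + 2β = 223.2365°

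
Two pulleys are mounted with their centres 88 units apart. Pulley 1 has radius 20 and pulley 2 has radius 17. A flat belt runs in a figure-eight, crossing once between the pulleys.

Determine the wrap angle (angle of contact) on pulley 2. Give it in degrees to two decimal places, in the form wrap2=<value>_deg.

wrap2=229.73_deg

crossed belt: β = asin((r1+r2)/C) = asin(37/88) = 24.8633°
wrap1 = wrap2 = π + 2β = 229.7266°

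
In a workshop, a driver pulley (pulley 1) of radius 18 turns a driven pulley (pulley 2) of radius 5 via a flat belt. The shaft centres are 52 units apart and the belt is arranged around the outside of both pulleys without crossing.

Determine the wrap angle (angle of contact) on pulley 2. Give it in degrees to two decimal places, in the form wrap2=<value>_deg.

open belt: β = asin((r2−r1)/C) = asin(-13/52) = -14.4775°
wrap1 = π − 2β = 208.9550°
wrap2 = π + 2β = 151.0450°

wrap2=151.04_deg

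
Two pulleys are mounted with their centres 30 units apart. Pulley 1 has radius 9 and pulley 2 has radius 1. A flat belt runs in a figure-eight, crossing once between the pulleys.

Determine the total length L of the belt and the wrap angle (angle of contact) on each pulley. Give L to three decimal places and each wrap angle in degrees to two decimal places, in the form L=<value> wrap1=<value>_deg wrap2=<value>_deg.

L=94.781 wrap1=218.94_deg wrap2=218.94_deg

crossed belt: β = asin((r1+r2)/C) = asin(10/30) = 19.4712°
wrap1 = wrap2 = π + 2β = 218.9424°
tangent length = C·cosβ = 28.2843
L = (r1+r2)·wrap + 2·C·cosβ = 10·3.8213 + 2·28.2843 = 94.7812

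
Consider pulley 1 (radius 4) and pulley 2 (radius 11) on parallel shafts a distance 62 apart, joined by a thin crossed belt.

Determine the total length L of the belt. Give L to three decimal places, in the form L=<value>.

L=174.771

crossed belt: β = asin((r1+r2)/C) = asin(15/62) = 14.0008°
wrap1 = wrap2 = π + 2β = 208.0016°
tangent length = C·cosβ = 60.1581
L = (r1+r2)·wrap + 2·C·cosβ = 15·3.6303 + 2·60.1581 = 174.7709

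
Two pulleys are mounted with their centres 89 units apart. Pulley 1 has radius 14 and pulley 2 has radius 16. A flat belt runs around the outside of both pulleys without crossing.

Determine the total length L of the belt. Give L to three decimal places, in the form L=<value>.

open belt: β = asin((r2−r1)/C) = asin(2/89) = 1.2877°
wrap1 = π − 2β = 177.4247°
wrap2 = π + 2β = 182.5753°
tangent length = C·cosβ = 88.9775
L = r1·wrap1 + r2·wrap2 + 2·C·cosβ = 14·3.0966 + 16·3.1865 + 2·88.9775 = 272.2927

L=272.293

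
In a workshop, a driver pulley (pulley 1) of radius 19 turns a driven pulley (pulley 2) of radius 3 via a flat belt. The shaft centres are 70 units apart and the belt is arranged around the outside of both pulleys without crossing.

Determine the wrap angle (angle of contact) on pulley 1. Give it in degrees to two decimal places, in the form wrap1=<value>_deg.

open belt: β = asin((r2−r1)/C) = asin(-16/70) = -13.2130°
wrap1 = π − 2β = 206.4260°
wrap2 = π + 2β = 153.5740°

wrap1=206.43_deg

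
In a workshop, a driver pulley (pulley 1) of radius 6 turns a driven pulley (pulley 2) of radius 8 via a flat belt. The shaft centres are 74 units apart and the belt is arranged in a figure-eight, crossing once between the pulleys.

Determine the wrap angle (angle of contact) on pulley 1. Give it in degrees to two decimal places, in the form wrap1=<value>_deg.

wrap1=201.81_deg

crossed belt: β = asin((r1+r2)/C) = asin(14/74) = 10.9055°
wrap1 = wrap2 = π + 2β = 201.8109°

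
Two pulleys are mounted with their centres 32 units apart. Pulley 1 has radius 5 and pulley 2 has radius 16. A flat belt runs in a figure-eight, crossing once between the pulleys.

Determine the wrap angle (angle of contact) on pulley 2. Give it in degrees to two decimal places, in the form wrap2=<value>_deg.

crossed belt: β = asin((r1+r2)/C) = asin(21/32) = 41.0145°
wrap1 = wrap2 = π + 2β = 262.0290°

wrap2=262.03_deg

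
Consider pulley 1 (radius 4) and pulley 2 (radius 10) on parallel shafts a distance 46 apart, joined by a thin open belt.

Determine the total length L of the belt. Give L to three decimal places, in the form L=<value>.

L=136.766

open belt: β = asin((r2−r1)/C) = asin(6/46) = 7.4947°
wrap1 = π − 2β = 165.0106°
wrap2 = π + 2β = 194.9894°
tangent length = C·cosβ = 45.6070
L = r1·wrap1 + r2·wrap2 + 2·C·cosβ = 4·2.8800 + 10·3.4032 + 2·45.6070 = 136.7660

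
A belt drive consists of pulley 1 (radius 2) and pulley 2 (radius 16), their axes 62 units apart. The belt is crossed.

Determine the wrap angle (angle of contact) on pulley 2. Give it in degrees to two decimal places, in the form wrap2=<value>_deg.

wrap2=213.75_deg

crossed belt: β = asin((r1+r2)/C) = asin(18/62) = 16.8773°
wrap1 = wrap2 = π + 2β = 213.7545°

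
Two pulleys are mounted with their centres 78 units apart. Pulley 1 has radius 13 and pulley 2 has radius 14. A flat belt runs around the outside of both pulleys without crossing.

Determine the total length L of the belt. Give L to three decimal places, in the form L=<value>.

open belt: β = asin((r2−r1)/C) = asin(1/78) = 0.7346°
wrap1 = π − 2β = 178.5308°
wrap2 = π + 2β = 181.4692°
tangent length = C·cosβ = 77.9936
L = r1·wrap1 + r2·wrap2 + 2·C·cosβ = 13·3.1160 + 14·3.1672 + 2·77.9936 = 240.8358

L=240.836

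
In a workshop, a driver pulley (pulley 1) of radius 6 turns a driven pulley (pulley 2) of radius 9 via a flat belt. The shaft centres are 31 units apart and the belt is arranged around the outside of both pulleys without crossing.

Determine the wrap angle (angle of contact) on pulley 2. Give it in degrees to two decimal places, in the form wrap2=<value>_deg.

wrap2=191.11_deg

open belt: β = asin((r2−r1)/C) = asin(3/31) = 5.5534°
wrap1 = π − 2β = 168.8931°
wrap2 = π + 2β = 191.1069°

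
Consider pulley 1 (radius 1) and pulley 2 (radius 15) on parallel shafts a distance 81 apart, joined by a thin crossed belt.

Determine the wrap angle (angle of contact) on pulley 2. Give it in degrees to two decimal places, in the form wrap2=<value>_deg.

wrap2=202.79_deg

crossed belt: β = asin((r1+r2)/C) = asin(16/81) = 11.3926°
wrap1 = wrap2 = π + 2β = 202.7852°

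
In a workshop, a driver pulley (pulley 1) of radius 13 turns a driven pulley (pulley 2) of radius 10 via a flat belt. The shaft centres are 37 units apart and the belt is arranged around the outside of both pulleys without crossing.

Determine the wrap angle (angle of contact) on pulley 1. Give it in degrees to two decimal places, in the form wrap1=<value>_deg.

open belt: β = asin((r2−r1)/C) = asin(-3/37) = -4.6507°
wrap1 = π − 2β = 189.3014°
wrap2 = π + 2β = 170.6986°

wrap1=189.30_deg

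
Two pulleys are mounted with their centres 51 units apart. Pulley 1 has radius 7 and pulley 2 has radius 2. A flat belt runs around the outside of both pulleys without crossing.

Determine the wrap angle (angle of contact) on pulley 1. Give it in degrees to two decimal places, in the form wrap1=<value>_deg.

open belt: β = asin((r2−r1)/C) = asin(-5/51) = -5.6263°
wrap1 = π − 2β = 191.2525°
wrap2 = π + 2β = 168.7475°

wrap1=191.25_deg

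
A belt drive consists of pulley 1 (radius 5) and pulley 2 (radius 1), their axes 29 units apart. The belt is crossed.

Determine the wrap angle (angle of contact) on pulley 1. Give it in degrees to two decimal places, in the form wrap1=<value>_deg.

crossed belt: β = asin((r1+r2)/C) = asin(6/29) = 11.9405°
wrap1 = wrap2 = π + 2β = 203.8811°

wrap1=203.88_deg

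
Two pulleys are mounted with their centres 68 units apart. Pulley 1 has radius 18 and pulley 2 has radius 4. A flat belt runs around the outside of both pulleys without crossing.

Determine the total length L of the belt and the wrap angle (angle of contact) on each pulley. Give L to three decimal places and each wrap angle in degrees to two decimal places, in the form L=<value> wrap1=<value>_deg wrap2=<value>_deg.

open belt: β = asin((r2−r1)/C) = asin(-14/68) = -11.8812°
wrap1 = π − 2β = 203.7623°
wrap2 = π + 2β = 156.2377°
tangent length = C·cosβ = 66.5432
L = r1·wrap1 + r2·wrap2 + 2·C·cosβ = 18·3.5563 + 4·2.7269 + 2·66.5432 = 208.0077

L=208.008 wrap1=203.76_deg wrap2=156.24_deg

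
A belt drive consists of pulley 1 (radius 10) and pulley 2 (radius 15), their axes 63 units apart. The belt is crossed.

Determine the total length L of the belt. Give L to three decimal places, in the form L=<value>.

crossed belt: β = asin((r1+r2)/C) = asin(25/63) = 23.3799°
wrap1 = wrap2 = π + 2β = 226.7597°
tangent length = C·cosβ = 57.8273
L = (r1+r2)·wrap + 2·C·cosβ = 25·3.9577 + 2·57.8273 = 214.5973

L=214.597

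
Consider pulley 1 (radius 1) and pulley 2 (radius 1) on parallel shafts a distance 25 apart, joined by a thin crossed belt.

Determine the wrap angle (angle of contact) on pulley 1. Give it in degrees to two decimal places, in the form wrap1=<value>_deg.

crossed belt: β = asin((r1+r2)/C) = asin(2/25) = 4.5886°
wrap1 = wrap2 = π + 2β = 189.1771°

wrap1=189.18_deg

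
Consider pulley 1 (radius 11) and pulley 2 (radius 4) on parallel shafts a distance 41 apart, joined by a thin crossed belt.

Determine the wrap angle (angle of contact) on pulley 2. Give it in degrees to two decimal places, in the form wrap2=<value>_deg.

crossed belt: β = asin((r1+r2)/C) = asin(15/41) = 21.4601°
wrap1 = wrap2 = π + 2β = 222.9203°

wrap2=222.92_deg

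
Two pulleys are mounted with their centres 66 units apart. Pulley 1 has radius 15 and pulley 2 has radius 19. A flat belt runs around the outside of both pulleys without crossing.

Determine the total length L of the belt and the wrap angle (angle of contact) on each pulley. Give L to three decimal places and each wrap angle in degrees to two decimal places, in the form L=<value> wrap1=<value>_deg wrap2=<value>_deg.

L=239.057 wrap1=173.05_deg wrap2=186.95_deg

open belt: β = asin((r2−r1)/C) = asin(4/66) = 3.4746°
wrap1 = π − 2β = 173.0508°
wrap2 = π + 2β = 186.9492°
tangent length = C·cosβ = 65.8787
L = r1·wrap1 + r2·wrap2 + 2·C·cosβ = 15·3.0203 + 19·3.2629 + 2·65.8787 = 239.0566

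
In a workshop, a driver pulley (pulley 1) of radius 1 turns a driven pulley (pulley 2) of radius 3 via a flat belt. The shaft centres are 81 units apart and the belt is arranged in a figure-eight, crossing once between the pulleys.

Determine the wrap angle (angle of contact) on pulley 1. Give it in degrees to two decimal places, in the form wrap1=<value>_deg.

crossed belt: β = asin((r1+r2)/C) = asin(4/81) = 2.8306°
wrap1 = wrap2 = π + 2β = 185.6611°

wrap1=185.66_deg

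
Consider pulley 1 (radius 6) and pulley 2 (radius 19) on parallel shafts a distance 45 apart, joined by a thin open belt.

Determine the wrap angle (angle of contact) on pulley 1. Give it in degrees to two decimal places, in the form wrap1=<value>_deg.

open belt: β = asin((r2−r1)/C) = asin(13/45) = 16.7914°
wrap1 = π − 2β = 146.4171°
wrap2 = π + 2β = 213.5829°

wrap1=146.42_deg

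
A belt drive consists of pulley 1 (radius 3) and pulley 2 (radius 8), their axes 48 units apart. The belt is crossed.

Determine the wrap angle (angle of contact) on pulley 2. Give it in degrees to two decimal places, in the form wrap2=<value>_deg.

wrap2=206.50_deg

crossed belt: β = asin((r1+r2)/C) = asin(11/48) = 13.2480°
wrap1 = wrap2 = π + 2β = 206.4960°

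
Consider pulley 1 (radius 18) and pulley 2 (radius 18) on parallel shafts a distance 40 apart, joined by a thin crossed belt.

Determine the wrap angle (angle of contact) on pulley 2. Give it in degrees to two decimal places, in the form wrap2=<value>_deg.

crossed belt: β = asin((r1+r2)/C) = asin(36/40) = 64.1581°
wrap1 = wrap2 = π + 2β = 308.3161°

wrap2=308.32_deg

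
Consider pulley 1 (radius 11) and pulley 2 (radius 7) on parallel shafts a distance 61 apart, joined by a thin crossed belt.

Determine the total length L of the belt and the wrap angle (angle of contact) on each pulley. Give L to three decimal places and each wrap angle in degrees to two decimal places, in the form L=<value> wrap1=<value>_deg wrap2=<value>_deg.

crossed belt: β = asin((r1+r2)/C) = asin(18/61) = 17.1625°
wrap1 = wrap2 = π + 2β = 214.3249°
tangent length = C·cosβ = 58.2838
L = (r1+r2)·wrap + 2·C·cosβ = 18·3.7407 + 2·58.2838 = 183.8997

L=183.900 wrap1=214.32_deg wrap2=214.32_deg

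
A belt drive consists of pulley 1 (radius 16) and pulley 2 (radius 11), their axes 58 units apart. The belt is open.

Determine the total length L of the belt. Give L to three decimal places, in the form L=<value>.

open belt: β = asin((r2−r1)/C) = asin(-5/58) = -4.9454°
wrap1 = π − 2β = 189.8909°
wrap2 = π + 2β = 170.1091°
tangent length = C·cosβ = 57.7841
L = r1·wrap1 + r2·wrap2 + 2·C·cosβ = 16·3.3142 + 11·2.9690 + 2·57.7841 = 201.2543

L=201.254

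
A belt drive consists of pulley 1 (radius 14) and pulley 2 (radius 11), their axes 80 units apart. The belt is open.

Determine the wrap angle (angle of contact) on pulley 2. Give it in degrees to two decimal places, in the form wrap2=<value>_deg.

wrap2=175.70_deg

open belt: β = asin((r2−r1)/C) = asin(-3/80) = -2.1491°
wrap1 = π − 2β = 184.2982°
wrap2 = π + 2β = 175.7018°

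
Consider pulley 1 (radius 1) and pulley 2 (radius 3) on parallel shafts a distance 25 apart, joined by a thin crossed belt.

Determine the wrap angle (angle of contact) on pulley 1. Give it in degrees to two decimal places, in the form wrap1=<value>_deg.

wrap1=198.41_deg

crossed belt: β = asin((r1+r2)/C) = asin(4/25) = 9.2069°
wrap1 = wrap2 = π + 2β = 198.4138°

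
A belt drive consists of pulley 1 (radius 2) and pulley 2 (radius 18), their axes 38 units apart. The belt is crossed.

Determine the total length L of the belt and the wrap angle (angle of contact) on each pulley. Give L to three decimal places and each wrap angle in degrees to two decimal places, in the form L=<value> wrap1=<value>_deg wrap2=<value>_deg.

L=149.624 wrap1=243.51_deg wrap2=243.51_deg

crossed belt: β = asin((r1+r2)/C) = asin(20/38) = 31.7569°
wrap1 = wrap2 = π + 2β = 243.5137°
tangent length = C·cosβ = 32.3110
L = (r1+r2)·wrap + 2·C·cosβ = 20·4.2501 + 2·32.3110 = 149.6243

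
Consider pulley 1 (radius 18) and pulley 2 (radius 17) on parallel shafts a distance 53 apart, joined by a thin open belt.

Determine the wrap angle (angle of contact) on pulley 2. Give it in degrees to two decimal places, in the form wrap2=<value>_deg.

open belt: β = asin((r2−r1)/C) = asin(-1/53) = -1.0811°
wrap1 = π − 2β = 182.1622°
wrap2 = π + 2β = 177.8378°

wrap2=177.84_deg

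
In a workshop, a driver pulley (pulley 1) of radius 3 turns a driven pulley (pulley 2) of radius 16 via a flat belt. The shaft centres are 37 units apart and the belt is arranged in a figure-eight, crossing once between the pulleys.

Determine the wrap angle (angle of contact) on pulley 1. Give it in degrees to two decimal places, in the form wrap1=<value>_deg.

crossed belt: β = asin((r1+r2)/C) = asin(19/37) = 30.8981°
wrap1 = wrap2 = π + 2β = 241.7963°

wrap1=241.80_deg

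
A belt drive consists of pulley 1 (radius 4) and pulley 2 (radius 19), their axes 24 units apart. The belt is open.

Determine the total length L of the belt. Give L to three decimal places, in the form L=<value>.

open belt: β = asin((r2−r1)/C) = asin(15/24) = 38.6822°
wrap1 = π − 2β = 102.6356°
wrap2 = π + 2β = 257.3644°
tangent length = C·cosβ = 18.7350
L = r1·wrap1 + r2·wrap2 + 2·C·cosβ = 4·1.7913 + 19·4.4919 + 2·18.7350 = 129.9806

L=129.981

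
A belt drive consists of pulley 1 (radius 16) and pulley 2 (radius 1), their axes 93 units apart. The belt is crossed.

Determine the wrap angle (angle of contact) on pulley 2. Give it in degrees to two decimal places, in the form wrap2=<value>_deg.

wrap2=201.07_deg

crossed belt: β = asin((r1+r2)/C) = asin(17/93) = 10.5326°
wrap1 = wrap2 = π + 2β = 201.0653°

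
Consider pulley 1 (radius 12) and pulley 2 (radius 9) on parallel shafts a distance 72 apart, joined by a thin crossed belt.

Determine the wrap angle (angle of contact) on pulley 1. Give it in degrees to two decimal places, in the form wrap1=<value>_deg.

crossed belt: β = asin((r1+r2)/C) = asin(21/72) = 16.9578°
wrap1 = wrap2 = π + 2β = 213.9155°

wrap1=213.92_deg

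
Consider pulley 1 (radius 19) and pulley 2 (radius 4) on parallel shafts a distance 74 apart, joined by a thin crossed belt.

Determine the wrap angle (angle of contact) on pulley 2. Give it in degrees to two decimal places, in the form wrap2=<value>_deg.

wrap2=216.22_deg

crossed belt: β = asin((r1+r2)/C) = asin(23/74) = 18.1081°
wrap1 = wrap2 = π + 2β = 216.2162°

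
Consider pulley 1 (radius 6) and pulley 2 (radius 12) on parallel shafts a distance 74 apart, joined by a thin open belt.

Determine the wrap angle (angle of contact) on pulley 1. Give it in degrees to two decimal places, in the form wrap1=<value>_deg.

wrap1=170.70_deg

open belt: β = asin((r2−r1)/C) = asin(6/74) = 4.6507°
wrap1 = π − 2β = 170.6986°
wrap2 = π + 2β = 189.3014°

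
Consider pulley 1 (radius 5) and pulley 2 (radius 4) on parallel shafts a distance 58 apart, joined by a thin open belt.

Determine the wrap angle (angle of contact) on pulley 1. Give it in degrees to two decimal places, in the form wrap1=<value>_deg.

wrap1=181.98_deg

open belt: β = asin((r2−r1)/C) = asin(-1/58) = -0.9879°
wrap1 = π − 2β = 181.9758°
wrap2 = π + 2β = 178.0242°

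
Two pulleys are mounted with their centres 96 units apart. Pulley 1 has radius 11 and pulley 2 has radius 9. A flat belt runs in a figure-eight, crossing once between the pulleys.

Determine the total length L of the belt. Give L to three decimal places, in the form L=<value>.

crossed belt: β = asin((r1+r2)/C) = asin(20/96) = 12.0247°
wrap1 = wrap2 = π + 2β = 204.0494°
tangent length = C·cosβ = 93.8936
L = (r1+r2)·wrap + 2·C·cosβ = 20·3.5613 + 2·93.8936 = 259.0138

L=259.014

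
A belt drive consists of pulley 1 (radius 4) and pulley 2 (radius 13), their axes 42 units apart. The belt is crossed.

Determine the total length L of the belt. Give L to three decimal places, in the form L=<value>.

L=144.387

crossed belt: β = asin((r1+r2)/C) = asin(17/42) = 23.8762°
wrap1 = wrap2 = π + 2β = 227.7524°
tangent length = C·cosβ = 38.4057
L = (r1+r2)·wrap + 2·C·cosβ = 17·3.9750 + 2·38.4057 = 144.3870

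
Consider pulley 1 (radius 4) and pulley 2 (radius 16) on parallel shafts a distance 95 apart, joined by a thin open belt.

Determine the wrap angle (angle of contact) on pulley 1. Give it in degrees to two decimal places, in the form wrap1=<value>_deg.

open belt: β = asin((r2−r1)/C) = asin(12/95) = 7.2567°
wrap1 = π − 2β = 165.4865°
wrap2 = π + 2β = 194.5135°

wrap1=165.49_deg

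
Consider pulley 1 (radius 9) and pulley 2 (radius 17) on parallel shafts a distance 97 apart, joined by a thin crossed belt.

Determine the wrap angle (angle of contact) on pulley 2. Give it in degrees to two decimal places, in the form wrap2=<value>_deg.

wrap2=211.10_deg

crossed belt: β = asin((r1+r2)/C) = asin(26/97) = 15.5477°
wrap1 = wrap2 = π + 2β = 211.0955°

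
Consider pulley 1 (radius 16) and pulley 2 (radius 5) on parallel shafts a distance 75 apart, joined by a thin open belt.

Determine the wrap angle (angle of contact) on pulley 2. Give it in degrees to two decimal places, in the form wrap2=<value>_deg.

wrap2=163.13_deg

open belt: β = asin((r2−r1)/C) = asin(-11/75) = -8.4338°
wrap1 = π − 2β = 196.8676°
wrap2 = π + 2β = 163.1324°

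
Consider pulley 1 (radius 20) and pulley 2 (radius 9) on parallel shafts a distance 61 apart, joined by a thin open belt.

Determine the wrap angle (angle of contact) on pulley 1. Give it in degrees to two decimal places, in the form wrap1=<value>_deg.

wrap1=200.78_deg

open belt: β = asin((r2−r1)/C) = asin(-11/61) = -10.3889°
wrap1 = π − 2β = 200.7777°
wrap2 = π + 2β = 159.2223°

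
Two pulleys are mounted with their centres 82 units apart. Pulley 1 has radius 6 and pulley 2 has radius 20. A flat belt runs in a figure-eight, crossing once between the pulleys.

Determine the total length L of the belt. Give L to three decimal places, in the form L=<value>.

crossed belt: β = asin((r1+r2)/C) = asin(26/82) = 18.4860°
wrap1 = wrap2 = π + 2β = 216.9720°
tangent length = C·cosβ = 77.7689
L = (r1+r2)·wrap + 2·C·cosβ = 26·3.7869 + 2·77.7689 = 253.9966

L=253.997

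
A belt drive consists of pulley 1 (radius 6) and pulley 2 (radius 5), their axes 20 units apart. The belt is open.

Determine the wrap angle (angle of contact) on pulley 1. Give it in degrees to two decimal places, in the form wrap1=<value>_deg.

wrap1=185.73_deg

open belt: β = asin((r2−r1)/C) = asin(-1/20) = -2.8660°
wrap1 = π − 2β = 185.7320°
wrap2 = π + 2β = 174.2680°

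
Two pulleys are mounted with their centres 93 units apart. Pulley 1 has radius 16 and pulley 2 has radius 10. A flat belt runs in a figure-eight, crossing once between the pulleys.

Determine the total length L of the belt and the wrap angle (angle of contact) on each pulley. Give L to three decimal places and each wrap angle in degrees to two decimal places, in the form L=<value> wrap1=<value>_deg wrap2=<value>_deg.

crossed belt: β = asin((r1+r2)/C) = asin(26/93) = 16.2345°
wrap1 = wrap2 = π + 2β = 212.4691°
tangent length = C·cosβ = 89.2917
L = (r1+r2)·wrap + 2·C·cosβ = 26·3.7083 + 2·89.2917 = 274.9987

L=274.999 wrap1=212.47_deg wrap2=212.47_deg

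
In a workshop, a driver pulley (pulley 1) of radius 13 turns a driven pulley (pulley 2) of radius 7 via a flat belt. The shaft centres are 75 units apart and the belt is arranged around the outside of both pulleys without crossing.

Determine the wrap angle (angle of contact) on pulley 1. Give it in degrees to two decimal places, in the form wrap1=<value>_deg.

open belt: β = asin((r2−r1)/C) = asin(-6/75) = -4.5886°
wrap1 = π − 2β = 189.1771°
wrap2 = π + 2β = 170.8229°

wrap1=189.18_deg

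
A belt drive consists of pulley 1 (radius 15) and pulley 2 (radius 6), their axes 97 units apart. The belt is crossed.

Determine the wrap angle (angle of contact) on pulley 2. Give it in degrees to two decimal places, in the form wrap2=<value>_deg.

crossed belt: β = asin((r1+r2)/C) = asin(21/97) = 12.5032°
wrap1 = wrap2 = π + 2β = 205.0065°

wrap2=205.01_deg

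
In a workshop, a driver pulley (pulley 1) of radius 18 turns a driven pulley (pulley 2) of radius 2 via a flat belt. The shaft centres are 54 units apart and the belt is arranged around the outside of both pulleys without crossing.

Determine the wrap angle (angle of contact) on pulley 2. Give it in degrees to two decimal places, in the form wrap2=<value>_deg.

wrap2=145.53_deg

open belt: β = asin((r2−r1)/C) = asin(-16/54) = -17.2353°
wrap1 = π − 2β = 214.4706°
wrap2 = π + 2β = 145.5294°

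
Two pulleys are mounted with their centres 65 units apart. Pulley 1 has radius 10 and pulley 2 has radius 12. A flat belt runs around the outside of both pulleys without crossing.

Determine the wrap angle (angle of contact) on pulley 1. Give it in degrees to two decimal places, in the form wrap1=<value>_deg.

open belt: β = asin((r2−r1)/C) = asin(2/65) = 1.7632°
wrap1 = π − 2β = 176.4735°
wrap2 = π + 2β = 183.5265°

wrap1=176.47_deg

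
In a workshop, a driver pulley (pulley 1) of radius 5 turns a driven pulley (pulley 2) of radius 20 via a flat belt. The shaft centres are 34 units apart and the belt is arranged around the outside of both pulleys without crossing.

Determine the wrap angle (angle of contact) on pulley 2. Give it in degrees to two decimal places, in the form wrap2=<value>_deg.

wrap2=232.36_deg

open belt: β = asin((r2−r1)/C) = asin(15/34) = 26.1790°
wrap1 = π − 2β = 127.6421°
wrap2 = π + 2β = 232.3579°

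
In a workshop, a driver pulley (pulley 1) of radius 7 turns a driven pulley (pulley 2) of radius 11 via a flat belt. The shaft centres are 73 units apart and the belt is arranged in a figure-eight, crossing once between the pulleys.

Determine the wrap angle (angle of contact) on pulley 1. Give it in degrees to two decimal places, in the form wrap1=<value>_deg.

wrap1=208.55_deg

crossed belt: β = asin((r1+r2)/C) = asin(18/73) = 14.2750°
wrap1 = wrap2 = π + 2β = 208.5499°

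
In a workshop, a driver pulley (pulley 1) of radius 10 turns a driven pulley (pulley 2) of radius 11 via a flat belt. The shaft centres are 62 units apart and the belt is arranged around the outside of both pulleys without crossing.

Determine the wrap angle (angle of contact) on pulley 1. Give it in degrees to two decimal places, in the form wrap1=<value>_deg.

wrap1=178.15_deg

open belt: β = asin((r2−r1)/C) = asin(1/62) = 0.9242°
wrap1 = π − 2β = 178.1517°
wrap2 = π + 2β = 181.8483°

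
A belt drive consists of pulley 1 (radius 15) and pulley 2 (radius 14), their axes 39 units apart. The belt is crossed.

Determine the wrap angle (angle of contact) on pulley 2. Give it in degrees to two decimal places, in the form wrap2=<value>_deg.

wrap2=276.08_deg

crossed belt: β = asin((r1+r2)/C) = asin(29/39) = 48.0381°
wrap1 = wrap2 = π + 2β = 276.0762°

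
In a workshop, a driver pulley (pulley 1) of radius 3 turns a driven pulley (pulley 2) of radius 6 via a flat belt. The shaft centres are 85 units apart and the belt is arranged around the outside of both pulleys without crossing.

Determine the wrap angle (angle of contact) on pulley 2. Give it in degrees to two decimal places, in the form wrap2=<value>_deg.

wrap2=184.05_deg

open belt: β = asin((r2−r1)/C) = asin(3/85) = 2.0226°
wrap1 = π − 2β = 175.9548°
wrap2 = π + 2β = 184.0452°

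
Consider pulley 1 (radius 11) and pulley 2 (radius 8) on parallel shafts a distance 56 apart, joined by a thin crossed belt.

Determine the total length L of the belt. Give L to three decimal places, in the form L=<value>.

crossed belt: β = asin((r1+r2)/C) = asin(19/56) = 19.8334°
wrap1 = wrap2 = π + 2β = 219.6667°
tangent length = C·cosβ = 52.6783
L = (r1+r2)·wrap + 2·C·cosβ = 19·3.8339 + 2·52.6783 = 178.2008

L=178.201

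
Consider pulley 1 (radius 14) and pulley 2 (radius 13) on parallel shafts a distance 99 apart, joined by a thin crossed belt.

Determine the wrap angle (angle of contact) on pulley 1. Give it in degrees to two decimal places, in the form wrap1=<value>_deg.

crossed belt: β = asin((r1+r2)/C) = asin(27/99) = 15.8266°
wrap1 = wrap2 = π + 2β = 211.6532°

wrap1=211.65_deg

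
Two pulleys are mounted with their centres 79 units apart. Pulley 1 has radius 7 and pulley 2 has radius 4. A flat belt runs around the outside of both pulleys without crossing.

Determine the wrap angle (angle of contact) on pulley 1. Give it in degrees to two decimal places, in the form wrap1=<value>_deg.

open belt: β = asin((r2−r1)/C) = asin(-3/79) = -2.1763°
wrap1 = π − 2β = 184.3526°
wrap2 = π + 2β = 175.6474°

wrap1=184.35_deg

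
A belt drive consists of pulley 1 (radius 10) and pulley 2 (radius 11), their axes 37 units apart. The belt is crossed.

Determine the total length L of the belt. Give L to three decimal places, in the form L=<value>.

L=152.249

crossed belt: β = asin((r1+r2)/C) = asin(21/37) = 34.5808°
wrap1 = wrap2 = π + 2β = 249.1616°
tangent length = C·cosβ = 30.4631
L = (r1+r2)·wrap + 2·C·cosβ = 21·4.3487 + 2·30.4631 = 152.2487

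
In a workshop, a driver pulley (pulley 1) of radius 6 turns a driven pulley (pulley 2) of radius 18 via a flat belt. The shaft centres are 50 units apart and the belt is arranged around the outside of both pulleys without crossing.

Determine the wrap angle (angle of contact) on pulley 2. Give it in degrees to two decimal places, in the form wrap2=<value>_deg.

open belt: β = asin((r2−r1)/C) = asin(12/50) = 13.8865°
wrap1 = π − 2β = 152.2269°
wrap2 = π + 2β = 207.7731°

wrap2=207.77_deg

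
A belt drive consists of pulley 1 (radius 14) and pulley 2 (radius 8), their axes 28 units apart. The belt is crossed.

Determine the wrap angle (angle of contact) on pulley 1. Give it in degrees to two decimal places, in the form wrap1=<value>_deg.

wrap1=283.57_deg

crossed belt: β = asin((r1+r2)/C) = asin(22/28) = 51.7868°
wrap1 = wrap2 = π + 2β = 283.5736°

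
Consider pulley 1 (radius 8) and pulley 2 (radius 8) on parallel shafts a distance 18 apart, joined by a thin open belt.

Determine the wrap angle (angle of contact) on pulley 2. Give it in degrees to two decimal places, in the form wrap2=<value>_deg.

open belt: β = asin((r2−r1)/C) = asin(0/18) = 0.0000°
wrap1 = π − 2β = 180.0000°
wrap2 = π + 2β = 180.0000°

wrap2=180.00_deg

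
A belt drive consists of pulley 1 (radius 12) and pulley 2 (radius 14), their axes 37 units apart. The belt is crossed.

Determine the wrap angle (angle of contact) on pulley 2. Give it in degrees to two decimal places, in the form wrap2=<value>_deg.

wrap2=269.29_deg

crossed belt: β = asin((r1+r2)/C) = asin(26/37) = 44.6442°
wrap1 = wrap2 = π + 2β = 269.2885°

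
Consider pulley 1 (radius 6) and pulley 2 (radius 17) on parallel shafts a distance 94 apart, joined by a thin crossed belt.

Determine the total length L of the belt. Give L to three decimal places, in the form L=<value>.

crossed belt: β = asin((r1+r2)/C) = asin(23/94) = 14.1630°
wrap1 = wrap2 = π + 2β = 208.3259°
tangent length = C·cosβ = 91.1427
L = (r1+r2)·wrap + 2·C·cosβ = 23·3.6360 + 2·91.1427 = 265.9129

L=265.913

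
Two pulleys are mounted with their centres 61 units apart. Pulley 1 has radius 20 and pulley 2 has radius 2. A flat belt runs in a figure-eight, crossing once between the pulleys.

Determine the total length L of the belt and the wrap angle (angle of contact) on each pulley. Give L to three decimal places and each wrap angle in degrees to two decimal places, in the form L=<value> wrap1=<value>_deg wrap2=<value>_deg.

crossed belt: β = asin((r1+r2)/C) = asin(22/61) = 21.1405°
wrap1 = wrap2 = π + 2β = 222.2809°
tangent length = C·cosβ = 56.8946
L = (r1+r2)·wrap + 2·C·cosβ = 22·3.8795 + 2·56.8946 = 199.1390

L=199.139 wrap1=222.28_deg wrap2=222.28_deg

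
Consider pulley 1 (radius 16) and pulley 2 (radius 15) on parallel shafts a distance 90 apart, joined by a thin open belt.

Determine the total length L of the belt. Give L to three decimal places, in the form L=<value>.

L=277.400

open belt: β = asin((r2−r1)/C) = asin(-1/90) = -0.6366°
wrap1 = π − 2β = 181.2733°
wrap2 = π + 2β = 178.7267°
tangent length = C·cosβ = 89.9944
L = r1·wrap1 + r2·wrap2 + 2·C·cosβ = 16·3.1638 + 15·3.1194 + 2·89.9944 = 277.4005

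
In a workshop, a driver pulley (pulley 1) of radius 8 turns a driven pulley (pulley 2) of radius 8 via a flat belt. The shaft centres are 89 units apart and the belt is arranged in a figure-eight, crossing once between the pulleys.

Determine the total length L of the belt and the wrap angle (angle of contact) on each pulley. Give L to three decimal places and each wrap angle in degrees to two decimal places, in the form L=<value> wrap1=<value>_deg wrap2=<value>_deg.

crossed belt: β = asin((r1+r2)/C) = asin(16/89) = 10.3567°
wrap1 = wrap2 = π + 2β = 200.7133°
tangent length = C·cosβ = 87.5500
L = (r1+r2)·wrap + 2·C·cosβ = 16·3.5031 + 2·87.5500 = 231.1497

L=231.150 wrap1=200.71_deg wrap2=200.71_deg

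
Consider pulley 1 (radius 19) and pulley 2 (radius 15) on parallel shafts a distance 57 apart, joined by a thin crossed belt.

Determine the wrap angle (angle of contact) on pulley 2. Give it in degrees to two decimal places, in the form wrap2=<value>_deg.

crossed belt: β = asin((r1+r2)/C) = asin(34/57) = 36.6190°
wrap1 = wrap2 = π + 2β = 253.2380°

wrap2=253.24_deg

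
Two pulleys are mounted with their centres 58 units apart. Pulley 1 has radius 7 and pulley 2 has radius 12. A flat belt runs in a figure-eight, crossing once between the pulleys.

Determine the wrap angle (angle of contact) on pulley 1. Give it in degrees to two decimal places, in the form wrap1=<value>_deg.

crossed belt: β = asin((r1+r2)/C) = asin(19/58) = 19.1223°
wrap1 = wrap2 = π + 2β = 218.2447°

wrap1=218.24_deg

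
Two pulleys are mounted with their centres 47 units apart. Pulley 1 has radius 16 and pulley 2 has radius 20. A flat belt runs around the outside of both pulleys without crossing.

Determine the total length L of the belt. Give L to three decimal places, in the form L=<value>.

open belt: β = asin((r2−r1)/C) = asin(4/47) = 4.8821°
wrap1 = π − 2β = 170.2357°
wrap2 = π + 2β = 189.7643°
tangent length = C·cosβ = 46.8295
L = r1·wrap1 + r2·wrap2 + 2·C·cosβ = 16·2.9712 + 20·3.3120 + 2·46.8295 = 207.4380

L=207.438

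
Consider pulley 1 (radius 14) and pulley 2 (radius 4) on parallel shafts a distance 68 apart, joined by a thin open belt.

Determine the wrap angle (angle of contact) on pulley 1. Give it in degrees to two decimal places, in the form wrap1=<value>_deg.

open belt: β = asin((r2−r1)/C) = asin(-10/68) = -8.4565°
wrap1 = π − 2β = 196.9130°
wrap2 = π + 2β = 163.0870°

wrap1=196.91_deg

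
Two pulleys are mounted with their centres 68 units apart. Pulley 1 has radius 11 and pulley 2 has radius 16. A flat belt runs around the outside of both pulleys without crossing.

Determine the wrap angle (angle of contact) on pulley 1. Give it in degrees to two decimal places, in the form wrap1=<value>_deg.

open belt: β = asin((r2−r1)/C) = asin(5/68) = 4.2167°
wrap1 = π − 2β = 171.5665°
wrap2 = π + 2β = 188.4335°

wrap1=171.57_deg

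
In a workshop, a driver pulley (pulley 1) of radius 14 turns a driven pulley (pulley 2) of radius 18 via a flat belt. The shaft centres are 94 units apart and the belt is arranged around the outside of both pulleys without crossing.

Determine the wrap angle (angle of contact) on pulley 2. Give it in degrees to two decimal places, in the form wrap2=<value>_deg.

open belt: β = asin((r2−r1)/C) = asin(4/94) = 2.4389°
wrap1 = π − 2β = 175.1223°
wrap2 = π + 2β = 184.8777°

wrap2=184.88_deg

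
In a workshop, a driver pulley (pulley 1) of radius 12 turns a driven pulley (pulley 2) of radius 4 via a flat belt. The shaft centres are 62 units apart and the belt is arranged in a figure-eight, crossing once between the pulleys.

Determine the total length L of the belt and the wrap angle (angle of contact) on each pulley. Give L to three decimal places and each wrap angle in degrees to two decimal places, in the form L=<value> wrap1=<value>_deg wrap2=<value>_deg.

L=178.418 wrap1=209.91_deg wrap2=209.91_deg

crossed belt: β = asin((r1+r2)/C) = asin(16/62) = 14.9552°
wrap1 = wrap2 = π + 2β = 209.9105°
tangent length = C·cosβ = 59.8999
L = (r1+r2)·wrap + 2·C·cosβ = 16·3.6636 + 2·59.8999 = 178.4179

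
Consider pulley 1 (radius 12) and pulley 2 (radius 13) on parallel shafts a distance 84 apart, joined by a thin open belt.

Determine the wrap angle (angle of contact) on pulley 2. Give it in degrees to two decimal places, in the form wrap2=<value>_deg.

open belt: β = asin((r2−r1)/C) = asin(1/84) = 0.6821°
wrap1 = π − 2β = 178.6358°
wrap2 = π + 2β = 181.3642°

wrap2=181.36_deg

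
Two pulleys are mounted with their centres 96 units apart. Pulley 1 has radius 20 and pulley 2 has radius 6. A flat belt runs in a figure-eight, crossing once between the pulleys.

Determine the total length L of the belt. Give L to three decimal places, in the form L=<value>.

crossed belt: β = asin((r1+r2)/C) = asin(26/96) = 15.7139°
wrap1 = wrap2 = π + 2β = 211.4277°
tangent length = C·cosβ = 92.4121
L = (r1+r2)·wrap + 2·C·cosβ = 26·3.6901 + 2·92.4121 = 280.7671

L=280.767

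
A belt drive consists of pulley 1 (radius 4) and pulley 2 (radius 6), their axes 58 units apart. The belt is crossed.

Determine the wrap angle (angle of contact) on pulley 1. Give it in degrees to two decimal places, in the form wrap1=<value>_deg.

wrap1=199.86_deg

crossed belt: β = asin((r1+r2)/C) = asin(10/58) = 9.9282°
wrap1 = wrap2 = π + 2β = 199.8564°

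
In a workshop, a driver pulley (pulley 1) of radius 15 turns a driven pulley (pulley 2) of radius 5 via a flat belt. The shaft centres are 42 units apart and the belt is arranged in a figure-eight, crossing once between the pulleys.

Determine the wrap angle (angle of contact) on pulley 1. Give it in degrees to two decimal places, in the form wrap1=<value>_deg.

crossed belt: β = asin((r1+r2)/C) = asin(20/42) = 28.4369°
wrap1 = wrap2 = π + 2β = 236.8738°

wrap1=236.87_deg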